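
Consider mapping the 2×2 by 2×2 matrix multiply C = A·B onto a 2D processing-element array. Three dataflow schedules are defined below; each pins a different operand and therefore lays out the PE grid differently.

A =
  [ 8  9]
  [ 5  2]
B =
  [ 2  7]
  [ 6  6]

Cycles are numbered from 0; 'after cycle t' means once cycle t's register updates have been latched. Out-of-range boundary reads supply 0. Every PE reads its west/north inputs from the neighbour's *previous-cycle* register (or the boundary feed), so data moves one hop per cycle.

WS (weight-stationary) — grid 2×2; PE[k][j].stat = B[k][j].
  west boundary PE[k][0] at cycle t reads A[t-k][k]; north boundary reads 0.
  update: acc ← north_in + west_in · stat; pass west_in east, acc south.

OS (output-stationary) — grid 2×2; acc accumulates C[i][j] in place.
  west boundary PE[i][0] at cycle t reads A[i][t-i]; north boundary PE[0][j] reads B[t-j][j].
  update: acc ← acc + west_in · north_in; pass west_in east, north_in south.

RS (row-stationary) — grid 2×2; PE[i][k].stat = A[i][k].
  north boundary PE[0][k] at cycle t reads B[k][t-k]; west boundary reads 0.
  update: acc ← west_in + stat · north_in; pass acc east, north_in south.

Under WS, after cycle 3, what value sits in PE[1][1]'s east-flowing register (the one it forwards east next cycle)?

WS 2×2: PE[1][1] cycle-by-cycle (with neighbour feeds):
  @0  [0,1]  acc 0  |  →0  ↓0
  @0  [1,0]  acc 0  |  →0  ↓0
  @0  [1,1]  acc 0  |  →0  ↓0
  @1  [0,1]  acc 56  |  →8  ↓56
  @1  [1,0]  acc 70  |  →9  ↓70
  @1  [1,1]  acc 0  |  →0  ↓0
  @2  [0,1]  acc 35  |  →5  ↓35
  @2  [1,0]  acc 22  |  →2  ↓22
  @2  [1,1]  acc 110  |  →9  ↓110
  @3  [0,1]  acc 0  |  →0  ↓0
  @3  [1,0]  acc 0  |  →0  ↓0
  @3  [1,1]  acc 47  |  →2  ↓47

register = 2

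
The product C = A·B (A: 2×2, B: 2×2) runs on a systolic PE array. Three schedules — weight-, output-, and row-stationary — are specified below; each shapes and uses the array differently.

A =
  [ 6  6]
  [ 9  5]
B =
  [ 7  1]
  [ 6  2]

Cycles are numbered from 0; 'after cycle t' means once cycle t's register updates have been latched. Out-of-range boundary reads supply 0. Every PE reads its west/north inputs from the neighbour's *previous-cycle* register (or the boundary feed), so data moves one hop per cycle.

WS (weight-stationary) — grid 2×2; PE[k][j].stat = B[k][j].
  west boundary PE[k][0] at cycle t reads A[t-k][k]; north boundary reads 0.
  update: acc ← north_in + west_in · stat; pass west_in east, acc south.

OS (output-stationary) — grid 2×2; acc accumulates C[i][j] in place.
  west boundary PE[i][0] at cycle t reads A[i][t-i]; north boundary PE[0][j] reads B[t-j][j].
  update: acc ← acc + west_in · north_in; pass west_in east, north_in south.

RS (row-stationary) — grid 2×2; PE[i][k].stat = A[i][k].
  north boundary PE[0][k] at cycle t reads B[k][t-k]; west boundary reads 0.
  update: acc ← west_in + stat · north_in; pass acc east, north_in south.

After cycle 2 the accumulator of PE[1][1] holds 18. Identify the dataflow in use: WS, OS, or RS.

WS (2×2 grid), PE[1][1]:
  t=0 PE[1][1]: acc=0 h=0 v=0
  t=1 PE[1][1]: acc=0 h=0 v=0
  t=2 PE[1][1]: acc=18 h=6 v=18
OS (2×2 grid), PE[1][1]:
  t=0 PE[1][1]: acc=0 h=0 v=0
  t=1 PE[1][1]: acc=0 h=0 v=0
  t=2 PE[1][1]: acc=9 h=9 v=1
RS (2×2 grid), PE[1][1]:
  t=0 PE[1][1]: acc=0 h=0 v=0
  t=1 PE[1][1]: acc=0 h=0 v=0
  t=2 PE[1][1]: acc=93 h=93 v=6

dataflow = WS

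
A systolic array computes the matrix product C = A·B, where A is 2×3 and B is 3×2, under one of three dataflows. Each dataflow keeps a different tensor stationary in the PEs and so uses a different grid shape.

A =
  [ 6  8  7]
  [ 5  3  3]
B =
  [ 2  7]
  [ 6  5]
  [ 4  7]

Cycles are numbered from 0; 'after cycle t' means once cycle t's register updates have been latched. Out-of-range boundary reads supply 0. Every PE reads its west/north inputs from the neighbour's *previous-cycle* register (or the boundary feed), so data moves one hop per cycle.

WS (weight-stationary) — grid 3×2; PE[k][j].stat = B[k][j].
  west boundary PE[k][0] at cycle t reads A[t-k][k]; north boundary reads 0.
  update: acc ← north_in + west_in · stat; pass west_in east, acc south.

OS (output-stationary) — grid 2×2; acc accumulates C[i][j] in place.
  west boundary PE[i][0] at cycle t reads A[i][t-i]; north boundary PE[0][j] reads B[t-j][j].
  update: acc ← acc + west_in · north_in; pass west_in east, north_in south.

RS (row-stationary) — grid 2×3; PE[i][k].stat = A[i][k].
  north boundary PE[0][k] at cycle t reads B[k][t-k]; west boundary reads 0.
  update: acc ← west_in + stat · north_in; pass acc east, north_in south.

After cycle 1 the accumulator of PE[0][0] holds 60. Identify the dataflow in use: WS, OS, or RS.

dataflow = OS

— WS: 3×2; PE[0][0] trace:
  [0] (0,0) acc=12 (h:6 v:12)
  [1] (0,0) acc=10 (h:5 v:10)
— OS: 2×2; PE[0][0] trace:
  [0] (0,0) acc=12 (h:6 v:2)
  [1] (0,0) acc=60 (h:8 v:6)
— RS: 2×3; PE[0][0] trace:
  [0] (0,0) acc=12 (h:12 v:2)
  [1] (0,0) acc=42 (h:42 v:7)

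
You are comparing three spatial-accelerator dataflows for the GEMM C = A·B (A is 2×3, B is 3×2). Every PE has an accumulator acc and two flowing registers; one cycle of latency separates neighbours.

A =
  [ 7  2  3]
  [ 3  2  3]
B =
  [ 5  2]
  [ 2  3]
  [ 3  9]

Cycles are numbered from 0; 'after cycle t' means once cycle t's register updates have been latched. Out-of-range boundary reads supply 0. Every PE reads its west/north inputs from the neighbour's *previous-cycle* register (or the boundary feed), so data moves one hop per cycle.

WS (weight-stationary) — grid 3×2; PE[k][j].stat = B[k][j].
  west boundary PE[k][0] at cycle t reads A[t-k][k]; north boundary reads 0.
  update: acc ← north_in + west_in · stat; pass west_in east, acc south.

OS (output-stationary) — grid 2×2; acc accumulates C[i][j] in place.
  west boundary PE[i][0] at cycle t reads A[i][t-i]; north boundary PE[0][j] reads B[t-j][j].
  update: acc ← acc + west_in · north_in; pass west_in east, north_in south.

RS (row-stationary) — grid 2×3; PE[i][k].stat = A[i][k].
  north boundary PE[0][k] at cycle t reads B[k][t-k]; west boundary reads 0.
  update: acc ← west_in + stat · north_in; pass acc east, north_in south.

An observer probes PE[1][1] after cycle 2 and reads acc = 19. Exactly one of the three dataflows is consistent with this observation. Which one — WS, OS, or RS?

WS [3×2] PE[1][1] across cycles:
  cycle 0: PE[1][1] → acc 0, east 0, south 0
  cycle 1: PE[1][1] → acc 0, east 0, south 0
  cycle 2: PE[1][1] → acc 20, east 2, south 20
OS [2×2] PE[1][1] across cycles:
  cycle 0: PE[1][1] → acc 0, east 0, south 0
  cycle 1: PE[1][1] → acc 0, east 0, south 0
  cycle 2: PE[1][1] → acc 6, east 3, south 2
RS [2×3] PE[1][1] across cycles:
  cycle 0: PE[1][1] → acc 0, east 0, south 0
  cycle 1: PE[1][1] → acc 0, east 0, south 0
  cycle 2: PE[1][1] → acc 19, east 19, south 2

dataflow = RS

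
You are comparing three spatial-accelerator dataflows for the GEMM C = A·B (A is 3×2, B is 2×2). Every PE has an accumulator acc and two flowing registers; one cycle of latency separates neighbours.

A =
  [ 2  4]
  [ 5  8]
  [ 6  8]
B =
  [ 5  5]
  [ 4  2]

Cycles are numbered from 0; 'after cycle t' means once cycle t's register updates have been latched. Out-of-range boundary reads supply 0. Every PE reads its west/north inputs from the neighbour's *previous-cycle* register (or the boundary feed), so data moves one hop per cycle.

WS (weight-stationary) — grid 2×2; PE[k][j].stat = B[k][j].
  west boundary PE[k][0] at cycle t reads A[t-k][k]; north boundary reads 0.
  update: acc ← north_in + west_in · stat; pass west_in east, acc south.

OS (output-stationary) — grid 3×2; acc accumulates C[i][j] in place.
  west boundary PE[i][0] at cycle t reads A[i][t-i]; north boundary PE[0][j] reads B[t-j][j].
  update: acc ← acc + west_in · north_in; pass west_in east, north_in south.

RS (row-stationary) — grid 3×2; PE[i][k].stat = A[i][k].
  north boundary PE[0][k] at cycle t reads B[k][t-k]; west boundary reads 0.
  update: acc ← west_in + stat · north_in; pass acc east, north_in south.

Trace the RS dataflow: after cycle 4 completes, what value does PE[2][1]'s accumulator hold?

PE[2][1].acc = 46

RS 3×2: PE[2][1] cycle-by-cycle (with neighbour feeds):
  0: (1,1).acc=0  regs=<0,0>
  0: (2,0).acc=0  regs=<0,0>
  0: (2,1).acc=0  regs=<0,0>
  1: (1,1).acc=0  regs=<0,0>
  1: (2,0).acc=0  regs=<0,0>
  1: (2,1).acc=0  regs=<0,0>
  2: (1,1).acc=57  regs=<57,4>
  2: (2,0).acc=30  regs=<30,5>
  2: (2,1).acc=0  regs=<0,0>
  3: (1,1).acc=41  regs=<41,2>
  3: (2,0).acc=30  regs=<30,5>
  3: (2,1).acc=62  regs=<62,4>
  4: (1,1).acc=0  regs=<0,0>
  4: (2,0).acc=0  regs=<0,0>
  4: (2,1).acc=46  regs=<46,2>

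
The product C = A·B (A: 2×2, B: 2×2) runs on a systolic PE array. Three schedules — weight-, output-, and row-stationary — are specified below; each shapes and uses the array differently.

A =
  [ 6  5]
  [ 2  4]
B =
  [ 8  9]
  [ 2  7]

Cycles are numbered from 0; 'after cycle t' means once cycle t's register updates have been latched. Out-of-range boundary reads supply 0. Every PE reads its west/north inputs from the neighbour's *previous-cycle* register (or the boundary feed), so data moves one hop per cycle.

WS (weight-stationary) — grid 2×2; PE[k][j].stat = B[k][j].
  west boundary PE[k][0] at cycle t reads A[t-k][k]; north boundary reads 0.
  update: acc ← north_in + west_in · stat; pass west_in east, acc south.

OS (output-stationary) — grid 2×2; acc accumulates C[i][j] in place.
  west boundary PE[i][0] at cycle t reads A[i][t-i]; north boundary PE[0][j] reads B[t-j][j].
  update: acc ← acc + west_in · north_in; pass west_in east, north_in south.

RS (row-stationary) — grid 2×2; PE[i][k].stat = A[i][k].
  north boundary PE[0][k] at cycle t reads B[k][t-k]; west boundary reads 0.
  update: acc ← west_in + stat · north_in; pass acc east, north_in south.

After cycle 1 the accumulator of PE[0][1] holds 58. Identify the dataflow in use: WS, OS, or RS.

dataflow = RS

WS (2×2 grid), PE[0][1]:
  t=0 PE[0][1]: acc=0 h=0 v=0
  t=1 PE[0][1]: acc=54 h=6 v=54
OS (2×2 grid), PE[0][1]:
  t=0 PE[0][1]: acc=0 h=0 v=0
  t=1 PE[0][1]: acc=54 h=6 v=9
RS (2×2 grid), PE[0][1]:
  t=0 PE[0][1]: acc=0 h=0 v=0
  t=1 PE[0][1]: acc=58 h=58 v=2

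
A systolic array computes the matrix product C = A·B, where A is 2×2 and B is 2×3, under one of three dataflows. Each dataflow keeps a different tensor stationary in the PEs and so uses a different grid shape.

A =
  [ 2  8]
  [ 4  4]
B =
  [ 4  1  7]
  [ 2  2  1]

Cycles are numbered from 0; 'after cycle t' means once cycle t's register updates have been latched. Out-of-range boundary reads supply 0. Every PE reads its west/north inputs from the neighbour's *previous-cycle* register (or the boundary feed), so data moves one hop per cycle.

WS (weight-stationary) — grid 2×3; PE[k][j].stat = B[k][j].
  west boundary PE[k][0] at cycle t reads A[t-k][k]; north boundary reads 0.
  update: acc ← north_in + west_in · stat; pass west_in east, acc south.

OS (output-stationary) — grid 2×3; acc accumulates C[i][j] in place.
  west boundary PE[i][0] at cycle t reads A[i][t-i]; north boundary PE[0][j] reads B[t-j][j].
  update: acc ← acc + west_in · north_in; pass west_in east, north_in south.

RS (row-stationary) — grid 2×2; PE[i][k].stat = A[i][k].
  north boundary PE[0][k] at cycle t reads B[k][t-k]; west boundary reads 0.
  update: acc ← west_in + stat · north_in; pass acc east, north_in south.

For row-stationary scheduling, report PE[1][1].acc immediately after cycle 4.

Tracing RS — 2×2 array, target PE[1][1]:
  c0 r0c1: 0 / 0 / 0
  c0 r1c0: 0 / 0 / 0
  c0 r1c1: 0 / 0 / 0
  c1 r0c1: 24 / 24 / 2
  c1 r1c0: 16 / 16 / 4
  c1 r1c1: 0 / 0 / 0
  c2 r0c1: 18 / 18 / 2
  c2 r1c0: 4 / 4 / 1
  c2 r1c1: 24 / 24 / 2
  c3 r0c1: 22 / 22 / 1
  c3 r1c0: 28 / 28 / 7
  c3 r1c1: 12 / 12 / 2
  c4 r0c1: 0 / 0 / 0
  c4 r1c0: 0 / 0 / 0
  c4 r1c1: 32 / 32 / 1

PE[1][1].acc = 32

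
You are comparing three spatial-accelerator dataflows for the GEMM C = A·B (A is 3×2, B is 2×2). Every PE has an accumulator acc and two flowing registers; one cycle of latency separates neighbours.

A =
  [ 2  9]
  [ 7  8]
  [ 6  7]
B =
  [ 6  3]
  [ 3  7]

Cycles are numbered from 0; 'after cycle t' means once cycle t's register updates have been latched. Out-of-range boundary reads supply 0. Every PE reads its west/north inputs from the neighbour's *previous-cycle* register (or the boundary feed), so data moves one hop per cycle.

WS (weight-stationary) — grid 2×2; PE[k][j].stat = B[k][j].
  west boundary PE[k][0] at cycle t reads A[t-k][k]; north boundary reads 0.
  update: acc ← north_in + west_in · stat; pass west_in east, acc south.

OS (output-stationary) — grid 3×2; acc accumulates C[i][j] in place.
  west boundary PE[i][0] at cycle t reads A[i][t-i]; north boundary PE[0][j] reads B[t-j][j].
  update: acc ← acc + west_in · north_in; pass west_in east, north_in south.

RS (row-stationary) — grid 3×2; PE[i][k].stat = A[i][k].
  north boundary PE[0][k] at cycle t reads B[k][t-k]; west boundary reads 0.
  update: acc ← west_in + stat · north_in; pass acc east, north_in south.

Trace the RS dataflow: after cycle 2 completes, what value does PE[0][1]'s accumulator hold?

RS on a 3×2 grid — tracing PE[0][1] and its feeders:
  0: (0,0).acc=12  regs=<12,6>
  0: (0,1).acc=0  regs=<0,0>
  1: (0,0).acc=6  regs=<6,3>
  1: (0,1).acc=39  regs=<39,3>
  2: (0,0).acc=0  regs=<0,0>
  2: (0,1).acc=69  regs=<69,7>

PE[0][1].acc = 69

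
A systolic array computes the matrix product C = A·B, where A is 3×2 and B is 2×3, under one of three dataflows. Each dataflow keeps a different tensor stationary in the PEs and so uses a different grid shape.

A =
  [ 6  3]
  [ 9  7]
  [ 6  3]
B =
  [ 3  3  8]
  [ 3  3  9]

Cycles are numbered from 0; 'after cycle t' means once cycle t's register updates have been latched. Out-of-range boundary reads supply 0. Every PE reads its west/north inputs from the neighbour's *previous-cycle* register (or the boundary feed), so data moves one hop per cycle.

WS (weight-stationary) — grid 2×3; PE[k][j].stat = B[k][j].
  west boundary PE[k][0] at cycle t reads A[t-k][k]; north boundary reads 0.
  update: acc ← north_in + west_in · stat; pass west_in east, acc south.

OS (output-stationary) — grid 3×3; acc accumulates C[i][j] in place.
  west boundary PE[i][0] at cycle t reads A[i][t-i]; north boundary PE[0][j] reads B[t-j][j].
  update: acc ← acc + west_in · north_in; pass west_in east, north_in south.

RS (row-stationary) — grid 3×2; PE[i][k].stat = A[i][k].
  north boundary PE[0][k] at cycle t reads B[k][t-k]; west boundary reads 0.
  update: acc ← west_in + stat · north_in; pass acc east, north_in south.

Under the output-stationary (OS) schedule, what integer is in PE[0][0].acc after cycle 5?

OS 3×3: PE[0][0] cycle-by-cycle (with neighbour feeds):
  @0  [0,0]  acc 18  |  →6  ↓3
  @1  [0,0]  acc 27  |  →3  ↓3
  @2  [0,0]  acc 27  |  →0  ↓0
  @3  [0,0]  acc 27  |  →0  ↓0
  @4  [0,0]  acc 27  |  →0  ↓0
  @5  [0,0]  acc 27  |  →0  ↓0

PE[0][0].acc = 27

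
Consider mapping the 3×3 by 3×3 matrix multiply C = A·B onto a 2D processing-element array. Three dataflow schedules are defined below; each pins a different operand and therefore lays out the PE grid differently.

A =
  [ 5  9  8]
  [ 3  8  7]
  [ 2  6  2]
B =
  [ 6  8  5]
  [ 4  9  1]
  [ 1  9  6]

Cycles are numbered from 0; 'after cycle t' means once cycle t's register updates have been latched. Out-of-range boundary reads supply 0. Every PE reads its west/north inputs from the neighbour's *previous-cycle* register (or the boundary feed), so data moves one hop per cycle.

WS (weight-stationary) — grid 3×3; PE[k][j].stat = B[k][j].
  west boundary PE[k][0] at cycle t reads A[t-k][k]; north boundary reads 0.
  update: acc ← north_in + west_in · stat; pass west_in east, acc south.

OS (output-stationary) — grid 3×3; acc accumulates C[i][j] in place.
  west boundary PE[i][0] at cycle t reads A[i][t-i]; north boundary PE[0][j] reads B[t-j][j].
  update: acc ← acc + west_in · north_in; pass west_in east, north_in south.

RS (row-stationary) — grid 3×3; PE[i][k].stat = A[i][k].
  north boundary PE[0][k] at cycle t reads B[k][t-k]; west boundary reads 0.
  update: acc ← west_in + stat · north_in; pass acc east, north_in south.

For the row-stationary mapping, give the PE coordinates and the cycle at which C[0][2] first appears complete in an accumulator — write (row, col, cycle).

RS: C[0][2] accumulates in PE[0][2]:
  c0 r0c2: 0 / 0 / 0
  c1 r0c2: 0 / 0 / 0
  c2 r0c2: 74 / 74 / 1
  c3 r0c2: 193 / 193 / 9
  c4 r0c2: 82 / 82 / 6

(row, col, cycle) = (0, 2, 4)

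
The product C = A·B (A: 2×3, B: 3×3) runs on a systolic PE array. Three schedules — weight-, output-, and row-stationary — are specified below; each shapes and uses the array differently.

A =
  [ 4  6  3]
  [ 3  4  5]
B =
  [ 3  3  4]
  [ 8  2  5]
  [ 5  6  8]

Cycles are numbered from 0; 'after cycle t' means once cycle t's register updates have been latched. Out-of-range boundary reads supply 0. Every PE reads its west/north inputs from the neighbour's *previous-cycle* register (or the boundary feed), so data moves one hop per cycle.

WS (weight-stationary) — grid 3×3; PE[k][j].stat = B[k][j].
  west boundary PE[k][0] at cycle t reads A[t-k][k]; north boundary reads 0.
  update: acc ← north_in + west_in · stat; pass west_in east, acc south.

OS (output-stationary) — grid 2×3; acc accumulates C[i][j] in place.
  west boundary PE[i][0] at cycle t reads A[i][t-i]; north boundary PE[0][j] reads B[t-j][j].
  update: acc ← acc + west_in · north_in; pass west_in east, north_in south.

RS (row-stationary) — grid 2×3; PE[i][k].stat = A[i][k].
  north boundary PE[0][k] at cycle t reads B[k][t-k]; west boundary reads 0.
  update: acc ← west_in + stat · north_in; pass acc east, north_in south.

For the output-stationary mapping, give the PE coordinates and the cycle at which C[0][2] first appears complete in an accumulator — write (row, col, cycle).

Under OS, C[0][2] lands at PE[0][2]:
  step 0 · PE0,2: acc=0; fwd→0 fwd↓0
  step 1 · PE0,2: acc=0; fwd→0 fwd↓0
  step 2 · PE0,2: acc=16; fwd→4 fwd↓4
  step 3 · PE0,2: acc=46; fwd→6 fwd↓5
  step 4 · PE0,2: acc=70; fwd→3 fwd↓8

(row, col, cycle) = (0, 2, 4)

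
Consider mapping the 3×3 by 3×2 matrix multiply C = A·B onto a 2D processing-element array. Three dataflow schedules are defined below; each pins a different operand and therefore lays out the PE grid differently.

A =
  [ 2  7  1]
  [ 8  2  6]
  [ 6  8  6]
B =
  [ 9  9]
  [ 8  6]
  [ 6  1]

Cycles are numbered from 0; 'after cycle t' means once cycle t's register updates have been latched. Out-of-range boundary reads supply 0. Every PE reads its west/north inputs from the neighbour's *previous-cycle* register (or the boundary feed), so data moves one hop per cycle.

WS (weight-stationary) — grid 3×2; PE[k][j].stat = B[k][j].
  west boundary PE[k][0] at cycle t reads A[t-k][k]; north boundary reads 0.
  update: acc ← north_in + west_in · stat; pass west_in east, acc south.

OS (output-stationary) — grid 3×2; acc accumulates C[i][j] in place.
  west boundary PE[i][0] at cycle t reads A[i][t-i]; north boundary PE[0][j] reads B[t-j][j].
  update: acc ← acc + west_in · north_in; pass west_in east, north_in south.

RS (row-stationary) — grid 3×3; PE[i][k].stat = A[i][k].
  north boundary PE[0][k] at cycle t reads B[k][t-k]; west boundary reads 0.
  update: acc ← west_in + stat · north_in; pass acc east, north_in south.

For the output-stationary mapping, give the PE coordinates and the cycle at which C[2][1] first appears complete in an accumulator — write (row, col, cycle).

(row, col, cycle) = (2, 1, 5)

Under OS, C[2][1] lands at PE[2][1]:
  after 0 — PE[2][1] acc=0, pass-E 0, pass-S 0
  after 1 — PE[2][1] acc=0, pass-E 0, pass-S 0
  after 2 — PE[2][1] acc=0, pass-E 0, pass-S 0
  after 3 — PE[2][1] acc=54, pass-E 6, pass-S 9
  after 4 — PE[2][1] acc=102, pass-E 8, pass-S 6
  after 5 — PE[2][1] acc=108, pass-E 6, pass-S 1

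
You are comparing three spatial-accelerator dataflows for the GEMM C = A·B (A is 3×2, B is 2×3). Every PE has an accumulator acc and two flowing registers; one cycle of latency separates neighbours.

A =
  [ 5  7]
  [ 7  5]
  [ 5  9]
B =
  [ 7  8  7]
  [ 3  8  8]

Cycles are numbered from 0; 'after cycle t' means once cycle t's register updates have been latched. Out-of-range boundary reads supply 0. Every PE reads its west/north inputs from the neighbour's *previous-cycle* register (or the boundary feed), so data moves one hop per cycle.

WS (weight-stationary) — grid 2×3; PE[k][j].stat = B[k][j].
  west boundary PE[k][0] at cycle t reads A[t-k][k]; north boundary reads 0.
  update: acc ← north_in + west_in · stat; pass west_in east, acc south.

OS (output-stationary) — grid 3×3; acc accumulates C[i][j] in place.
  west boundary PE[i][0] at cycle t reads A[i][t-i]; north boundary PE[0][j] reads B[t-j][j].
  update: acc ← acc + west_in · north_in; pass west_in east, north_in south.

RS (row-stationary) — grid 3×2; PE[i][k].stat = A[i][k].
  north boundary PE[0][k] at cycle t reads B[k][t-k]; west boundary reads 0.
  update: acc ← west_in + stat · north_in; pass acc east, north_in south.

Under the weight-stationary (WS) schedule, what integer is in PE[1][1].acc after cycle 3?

WS (2×3). Following PE[1][1] plus its west/north inputs:
  cycle 0: PE[0][1] → acc 0, east 0, south 0
  cycle 0: PE[1][0] → acc 0, east 0, south 0
  cycle 0: PE[1][1] → acc 0, east 0, south 0
  cycle 1: PE[0][1] → acc 40, east 5, south 40
  cycle 1: PE[1][0] → acc 56, east 7, south 56
  cycle 1: PE[1][1] → acc 0, east 0, south 0
  cycle 2: PE[0][1] → acc 56, east 7, south 56
  cycle 2: PE[1][0] → acc 64, east 5, south 64
  cycle 2: PE[1][1] → acc 96, east 7, south 96
  cycle 3: PE[0][1] → acc 40, east 5, south 40
  cycle 3: PE[1][0] → acc 62, east 9, south 62
  cycle 3: PE[1][1] → acc 96, east 5, south 96

PE[1][1].acc = 96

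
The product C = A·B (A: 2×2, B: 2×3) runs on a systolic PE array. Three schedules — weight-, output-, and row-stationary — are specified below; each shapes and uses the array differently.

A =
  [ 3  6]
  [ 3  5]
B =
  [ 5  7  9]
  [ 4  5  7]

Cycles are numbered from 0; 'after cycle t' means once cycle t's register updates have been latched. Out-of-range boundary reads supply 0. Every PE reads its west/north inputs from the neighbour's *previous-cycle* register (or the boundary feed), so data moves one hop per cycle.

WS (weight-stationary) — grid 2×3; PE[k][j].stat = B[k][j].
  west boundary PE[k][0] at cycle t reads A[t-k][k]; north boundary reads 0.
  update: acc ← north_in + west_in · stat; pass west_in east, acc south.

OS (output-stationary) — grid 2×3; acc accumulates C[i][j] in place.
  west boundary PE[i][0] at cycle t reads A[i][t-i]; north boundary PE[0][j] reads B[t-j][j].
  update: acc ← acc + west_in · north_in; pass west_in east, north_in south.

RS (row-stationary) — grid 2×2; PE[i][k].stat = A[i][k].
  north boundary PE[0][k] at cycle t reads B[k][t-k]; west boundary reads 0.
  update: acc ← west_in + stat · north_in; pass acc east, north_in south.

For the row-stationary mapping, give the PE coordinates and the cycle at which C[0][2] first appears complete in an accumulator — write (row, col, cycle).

RS: C[0][2] accumulates in PE[0][1]:
  @0  [0,1]  acc 0  |  →0  ↓0
  @1  [0,1]  acc 39  |  →39  ↓4
  @2  [0,1]  acc 51  |  →51  ↓5
  @3  [0,1]  acc 69  |  →69  ↓7

(row, col, cycle) = (0, 1, 3)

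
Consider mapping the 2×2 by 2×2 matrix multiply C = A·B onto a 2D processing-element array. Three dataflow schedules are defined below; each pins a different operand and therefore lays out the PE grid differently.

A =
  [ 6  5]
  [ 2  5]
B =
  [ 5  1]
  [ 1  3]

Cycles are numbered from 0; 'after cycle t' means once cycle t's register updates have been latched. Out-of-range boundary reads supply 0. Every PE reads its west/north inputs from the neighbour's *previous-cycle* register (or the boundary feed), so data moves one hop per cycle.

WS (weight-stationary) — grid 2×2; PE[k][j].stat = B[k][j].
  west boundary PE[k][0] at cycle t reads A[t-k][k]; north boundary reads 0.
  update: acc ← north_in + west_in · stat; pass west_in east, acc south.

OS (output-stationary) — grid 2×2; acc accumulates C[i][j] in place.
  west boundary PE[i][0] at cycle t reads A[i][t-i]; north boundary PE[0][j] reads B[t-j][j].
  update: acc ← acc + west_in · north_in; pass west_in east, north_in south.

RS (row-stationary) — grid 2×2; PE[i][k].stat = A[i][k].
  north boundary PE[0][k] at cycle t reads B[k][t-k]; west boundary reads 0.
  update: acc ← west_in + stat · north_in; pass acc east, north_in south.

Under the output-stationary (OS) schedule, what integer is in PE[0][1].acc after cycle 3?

PE[0][1].acc = 21

OS (2×2). Following PE[0][1] plus its west/north inputs:
  step 0 · PE0,0: acc=30; fwd→6 fwd↓5
  step 0 · PE0,1: acc=0; fwd→0 fwd↓0
  step 1 · PE0,0: acc=35; fwd→5 fwd↓1
  step 1 · PE0,1: acc=6; fwd→6 fwd↓1
  step 2 · PE0,0: acc=35; fwd→0 fwd↓0
  step 2 · PE0,1: acc=21; fwd→5 fwd↓3
  step 3 · PE0,0: acc=35; fwd→0 fwd↓0
  step 3 · PE0,1: acc=21; fwd→0 fwd↓0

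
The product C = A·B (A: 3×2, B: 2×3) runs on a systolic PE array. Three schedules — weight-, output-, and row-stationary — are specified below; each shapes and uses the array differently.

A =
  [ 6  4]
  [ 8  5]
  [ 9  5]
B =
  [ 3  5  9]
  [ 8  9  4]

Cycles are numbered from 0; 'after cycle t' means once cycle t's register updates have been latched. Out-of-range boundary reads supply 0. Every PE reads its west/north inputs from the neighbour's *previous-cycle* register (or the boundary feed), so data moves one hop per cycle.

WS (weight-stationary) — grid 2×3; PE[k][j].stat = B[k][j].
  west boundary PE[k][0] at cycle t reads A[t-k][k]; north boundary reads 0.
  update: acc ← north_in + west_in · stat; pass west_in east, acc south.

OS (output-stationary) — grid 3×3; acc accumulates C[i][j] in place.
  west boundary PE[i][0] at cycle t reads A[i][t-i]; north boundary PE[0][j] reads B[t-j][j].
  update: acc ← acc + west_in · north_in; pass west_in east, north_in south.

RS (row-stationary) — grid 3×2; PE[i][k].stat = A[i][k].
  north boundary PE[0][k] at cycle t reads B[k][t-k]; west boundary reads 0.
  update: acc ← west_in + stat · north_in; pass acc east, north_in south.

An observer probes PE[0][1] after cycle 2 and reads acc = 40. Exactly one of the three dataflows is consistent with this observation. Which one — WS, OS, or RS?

dataflow = WS

WS (2×3 grid), PE[0][1]:
  step 0 · PE0,1: acc=0; fwd→0 fwd↓0
  step 1 · PE0,1: acc=30; fwd→6 fwd↓30
  step 2 · PE0,1: acc=40; fwd→8 fwd↓40
OS (3×3 grid), PE[0][1]:
  step 0 · PE0,1: acc=0; fwd→0 fwd↓0
  step 1 · PE0,1: acc=30; fwd→6 fwd↓5
  step 2 · PE0,1: acc=66; fwd→4 fwd↓9
RS (3×2 grid), PE[0][1]:
  step 0 · PE0,1: acc=0; fwd→0 fwd↓0
  step 1 · PE0,1: acc=50; fwd→50 fwd↓8
  step 2 · PE0,1: acc=66; fwd→66 fwd↓9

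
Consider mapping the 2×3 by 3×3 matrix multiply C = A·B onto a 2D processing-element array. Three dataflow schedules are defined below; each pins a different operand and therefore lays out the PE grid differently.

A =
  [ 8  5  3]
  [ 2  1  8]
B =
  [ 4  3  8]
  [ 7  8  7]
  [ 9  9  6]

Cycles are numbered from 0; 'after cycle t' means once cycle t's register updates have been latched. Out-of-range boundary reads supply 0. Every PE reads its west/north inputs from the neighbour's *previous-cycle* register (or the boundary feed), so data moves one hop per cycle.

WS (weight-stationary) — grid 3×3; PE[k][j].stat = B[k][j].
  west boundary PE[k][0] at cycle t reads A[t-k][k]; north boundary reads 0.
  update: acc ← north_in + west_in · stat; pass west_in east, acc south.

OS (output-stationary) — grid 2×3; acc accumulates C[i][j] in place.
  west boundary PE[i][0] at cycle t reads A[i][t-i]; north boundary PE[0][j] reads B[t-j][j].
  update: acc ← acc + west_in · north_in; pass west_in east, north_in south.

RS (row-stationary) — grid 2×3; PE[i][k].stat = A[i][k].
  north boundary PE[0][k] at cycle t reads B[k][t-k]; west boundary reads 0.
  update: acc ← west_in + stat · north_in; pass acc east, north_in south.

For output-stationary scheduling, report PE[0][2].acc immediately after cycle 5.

PE[0][2].acc = 117

OS 2×3: PE[0][2] cycle-by-cycle (with neighbour feeds):
  step 0 · PE0,1: acc=0; fwd→0 fwd↓0
  step 0 · PE0,2: acc=0; fwd→0 fwd↓0
  step 1 · PE0,1: acc=24; fwd→8 fwd↓3
  step 1 · PE0,2: acc=0; fwd→0 fwd↓0
  step 2 · PE0,1: acc=64; fwd→5 fwd↓8
  step 2 · PE0,2: acc=64; fwd→8 fwd↓8
  step 3 · PE0,1: acc=91; fwd→3 fwd↓9
  step 3 · PE0,2: acc=99; fwd→5 fwd↓7
  step 4 · PE0,1: acc=91; fwd→0 fwd↓0
  step 4 · PE0,2: acc=117; fwd→3 fwd↓6
  step 5 · PE0,1: acc=91; fwd→0 fwd↓0
  step 5 · PE0,2: acc=117; fwd→0 fwd↓0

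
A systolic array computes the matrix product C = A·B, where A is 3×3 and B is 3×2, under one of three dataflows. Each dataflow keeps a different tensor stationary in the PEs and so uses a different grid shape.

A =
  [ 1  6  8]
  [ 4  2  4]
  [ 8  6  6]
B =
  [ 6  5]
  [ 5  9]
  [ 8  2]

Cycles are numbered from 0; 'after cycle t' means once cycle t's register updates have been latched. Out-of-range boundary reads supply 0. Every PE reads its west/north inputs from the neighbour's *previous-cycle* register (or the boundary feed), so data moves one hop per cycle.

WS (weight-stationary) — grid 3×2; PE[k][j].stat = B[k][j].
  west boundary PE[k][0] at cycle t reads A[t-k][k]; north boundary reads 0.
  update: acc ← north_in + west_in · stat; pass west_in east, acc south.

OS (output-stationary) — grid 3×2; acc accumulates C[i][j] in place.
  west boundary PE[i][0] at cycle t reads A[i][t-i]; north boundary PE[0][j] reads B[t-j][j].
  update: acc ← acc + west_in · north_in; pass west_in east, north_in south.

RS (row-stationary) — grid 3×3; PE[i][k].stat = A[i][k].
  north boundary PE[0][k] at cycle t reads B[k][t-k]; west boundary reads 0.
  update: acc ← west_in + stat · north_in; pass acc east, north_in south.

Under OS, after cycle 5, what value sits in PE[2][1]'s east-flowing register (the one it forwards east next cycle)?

register = 6

OS 3×2: PE[2][1] cycle-by-cycle (with neighbour feeds):
  c0 r1c1: 0 / 0 / 0
  c0 r2c0: 0 / 0 / 0
  c0 r2c1: 0 / 0 / 0
  c1 r1c1: 0 / 0 / 0
  c1 r2c0: 0 / 0 / 0
  c1 r2c1: 0 / 0 / 0
  c2 r1c1: 20 / 4 / 5
  c2 r2c0: 48 / 8 / 6
  c2 r2c1: 0 / 0 / 0
  c3 r1c1: 38 / 2 / 9
  c3 r2c0: 78 / 6 / 5
  c3 r2c1: 40 / 8 / 5
  c4 r1c1: 46 / 4 / 2
  c4 r2c0: 126 / 6 / 8
  c4 r2c1: 94 / 6 / 9
  c5 r1c1: 46 / 0 / 0
  c5 r2c0: 126 / 0 / 0
  c5 r2c1: 106 / 6 / 2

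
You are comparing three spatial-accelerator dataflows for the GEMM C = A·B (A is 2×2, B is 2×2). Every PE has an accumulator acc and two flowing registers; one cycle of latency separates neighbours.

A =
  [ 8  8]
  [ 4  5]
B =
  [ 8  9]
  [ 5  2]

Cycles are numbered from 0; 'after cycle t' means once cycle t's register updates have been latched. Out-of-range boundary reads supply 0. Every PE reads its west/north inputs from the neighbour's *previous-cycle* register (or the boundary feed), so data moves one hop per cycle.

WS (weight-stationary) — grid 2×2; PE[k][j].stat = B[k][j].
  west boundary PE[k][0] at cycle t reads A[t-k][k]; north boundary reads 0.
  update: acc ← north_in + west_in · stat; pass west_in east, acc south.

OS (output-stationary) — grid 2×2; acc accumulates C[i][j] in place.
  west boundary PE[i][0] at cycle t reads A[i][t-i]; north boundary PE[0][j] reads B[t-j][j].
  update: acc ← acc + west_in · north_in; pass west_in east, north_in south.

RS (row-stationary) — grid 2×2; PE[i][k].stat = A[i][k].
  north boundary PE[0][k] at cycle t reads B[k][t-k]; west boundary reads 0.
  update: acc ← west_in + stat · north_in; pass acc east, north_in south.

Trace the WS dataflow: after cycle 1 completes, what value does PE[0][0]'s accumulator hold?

WS on a 2×2 grid — tracing PE[0][0] and its feeders:
  @0  [0,0]  acc 64  |  →8  ↓64
  @1  [0,0]  acc 32  |  →4  ↓32

PE[0][0].acc = 32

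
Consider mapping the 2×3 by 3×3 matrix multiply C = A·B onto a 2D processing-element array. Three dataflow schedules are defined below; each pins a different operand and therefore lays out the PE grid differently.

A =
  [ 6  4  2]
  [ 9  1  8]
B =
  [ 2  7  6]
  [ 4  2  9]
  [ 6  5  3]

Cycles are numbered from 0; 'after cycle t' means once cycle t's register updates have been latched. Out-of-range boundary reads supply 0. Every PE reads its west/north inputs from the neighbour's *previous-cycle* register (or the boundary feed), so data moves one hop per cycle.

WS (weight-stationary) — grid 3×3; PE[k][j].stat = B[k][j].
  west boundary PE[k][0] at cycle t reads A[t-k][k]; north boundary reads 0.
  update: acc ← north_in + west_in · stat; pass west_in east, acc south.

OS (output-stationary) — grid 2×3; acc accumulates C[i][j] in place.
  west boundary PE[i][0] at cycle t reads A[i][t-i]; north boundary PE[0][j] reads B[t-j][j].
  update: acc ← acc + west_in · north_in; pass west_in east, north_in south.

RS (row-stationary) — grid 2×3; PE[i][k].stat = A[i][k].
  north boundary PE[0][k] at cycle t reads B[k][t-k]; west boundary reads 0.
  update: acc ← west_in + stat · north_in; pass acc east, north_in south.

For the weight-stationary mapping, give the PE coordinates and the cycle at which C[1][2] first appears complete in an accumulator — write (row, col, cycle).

WS: C[1][2] accumulates in PE[2][2]:
  0: (2,2).acc=0  regs=<0,0>
  1: (2,2).acc=0  regs=<0,0>
  2: (2,2).acc=0  regs=<0,0>
  3: (2,2).acc=0  regs=<0,0>
  4: (2,2).acc=78  regs=<2,78>
  5: (2,2).acc=87  regs=<8,87>

(row, col, cycle) = (2, 2, 5)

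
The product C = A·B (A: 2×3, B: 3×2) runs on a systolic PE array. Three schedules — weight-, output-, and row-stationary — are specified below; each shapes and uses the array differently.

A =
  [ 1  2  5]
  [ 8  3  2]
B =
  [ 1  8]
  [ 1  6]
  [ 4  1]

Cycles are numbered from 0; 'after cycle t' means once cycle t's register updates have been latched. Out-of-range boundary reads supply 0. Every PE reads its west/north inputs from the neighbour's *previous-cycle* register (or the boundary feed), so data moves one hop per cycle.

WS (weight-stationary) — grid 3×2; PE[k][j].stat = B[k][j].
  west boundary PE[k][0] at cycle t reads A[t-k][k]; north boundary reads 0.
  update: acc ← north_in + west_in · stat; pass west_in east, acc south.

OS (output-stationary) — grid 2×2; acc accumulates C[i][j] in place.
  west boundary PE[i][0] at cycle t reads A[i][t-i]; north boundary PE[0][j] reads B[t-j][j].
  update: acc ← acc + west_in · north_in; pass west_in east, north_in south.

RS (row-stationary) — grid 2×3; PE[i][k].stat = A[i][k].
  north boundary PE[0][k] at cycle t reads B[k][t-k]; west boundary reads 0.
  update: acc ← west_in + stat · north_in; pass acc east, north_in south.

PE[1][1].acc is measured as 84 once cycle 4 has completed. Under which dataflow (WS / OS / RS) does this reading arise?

Under WS (3×2), PE[1][1]:
  step 0 · PE1,1: acc=0; fwd→0 fwd↓0
  step 1 · PE1,1: acc=0; fwd→0 fwd↓0
  step 2 · PE1,1: acc=20; fwd→2 fwd↓20
  step 3 · PE1,1: acc=82; fwd→3 fwd↓82
  step 4 · PE1,1: acc=0; fwd→0 fwd↓0
Under OS (2×2), PE[1][1]:
  step 0 · PE1,1: acc=0; fwd→0 fwd↓0
  step 1 · PE1,1: acc=0; fwd→0 fwd↓0
  step 2 · PE1,1: acc=64; fwd→8 fwd↓8
  step 3 · PE1,1: acc=82; fwd→3 fwd↓6
  step 4 · PE1,1: acc=84; fwd→2 fwd↓1
Under RS (2×3), PE[1][1]:
  step 0 · PE1,1: acc=0; fwd→0 fwd↓0
  step 1 · PE1,1: acc=0; fwd→0 fwd↓0
  step 2 · PE1,1: acc=11; fwd→11 fwd↓1
  step 3 · PE1,1: acc=82; fwd→82 fwd↓6
  step 4 · PE1,1: acc=0; fwd→0 fwd↓0

dataflow = OS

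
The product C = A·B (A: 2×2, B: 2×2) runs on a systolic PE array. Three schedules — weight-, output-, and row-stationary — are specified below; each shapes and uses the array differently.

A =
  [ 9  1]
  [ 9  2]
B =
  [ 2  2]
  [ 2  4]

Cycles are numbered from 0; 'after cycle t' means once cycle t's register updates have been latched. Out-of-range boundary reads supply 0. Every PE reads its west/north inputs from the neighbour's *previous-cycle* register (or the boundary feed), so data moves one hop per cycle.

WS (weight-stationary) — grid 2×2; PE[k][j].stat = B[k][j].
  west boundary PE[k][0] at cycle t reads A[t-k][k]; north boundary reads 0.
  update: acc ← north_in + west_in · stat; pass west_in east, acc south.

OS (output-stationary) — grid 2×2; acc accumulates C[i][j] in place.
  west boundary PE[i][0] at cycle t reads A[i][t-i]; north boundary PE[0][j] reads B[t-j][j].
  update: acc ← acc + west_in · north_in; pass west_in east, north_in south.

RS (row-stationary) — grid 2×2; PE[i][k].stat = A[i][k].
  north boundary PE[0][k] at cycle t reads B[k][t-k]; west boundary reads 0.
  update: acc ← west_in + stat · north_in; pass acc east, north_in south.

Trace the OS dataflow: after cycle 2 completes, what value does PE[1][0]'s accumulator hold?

Tracing OS — 2×2 array, target PE[1][0]:
  step 0 · PE0,0: acc=18; fwd→9 fwd↓2
  step 0 · PE1,0: acc=0; fwd→0 fwd↓0
  step 1 · PE0,0: acc=20; fwd→1 fwd↓2
  step 1 · PE1,0: acc=18; fwd→9 fwd↓2
  step 2 · PE0,0: acc=20; fwd→0 fwd↓0
  step 2 · PE1,0: acc=22; fwd→2 fwd↓2

PE[1][0].acc = 22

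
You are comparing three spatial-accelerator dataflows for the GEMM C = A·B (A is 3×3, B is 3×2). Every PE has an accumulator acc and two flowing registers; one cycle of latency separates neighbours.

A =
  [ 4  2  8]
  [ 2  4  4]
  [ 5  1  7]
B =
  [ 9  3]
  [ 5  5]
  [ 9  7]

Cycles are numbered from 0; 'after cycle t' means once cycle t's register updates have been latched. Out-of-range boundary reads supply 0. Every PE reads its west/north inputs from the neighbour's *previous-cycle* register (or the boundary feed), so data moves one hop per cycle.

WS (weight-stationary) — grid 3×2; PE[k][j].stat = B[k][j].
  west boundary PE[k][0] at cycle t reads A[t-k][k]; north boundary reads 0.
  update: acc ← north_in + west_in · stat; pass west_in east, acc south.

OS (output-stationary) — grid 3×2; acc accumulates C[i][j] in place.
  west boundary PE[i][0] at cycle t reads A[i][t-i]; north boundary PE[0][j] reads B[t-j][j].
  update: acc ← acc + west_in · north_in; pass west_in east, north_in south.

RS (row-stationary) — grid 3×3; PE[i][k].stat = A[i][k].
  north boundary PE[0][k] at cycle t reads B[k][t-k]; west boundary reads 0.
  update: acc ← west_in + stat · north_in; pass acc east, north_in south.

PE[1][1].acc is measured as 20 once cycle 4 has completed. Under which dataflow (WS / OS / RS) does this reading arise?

— WS: 3×2; PE[1][1] trace:
  after 0 — PE[1][1] acc=0, pass-E 0, pass-S 0
  after 1 — PE[1][1] acc=0, pass-E 0, pass-S 0
  after 2 — PE[1][1] acc=22, pass-E 2, pass-S 22
  after 3 — PE[1][1] acc=26, pass-E 4, pass-S 26
  after 4 — PE[1][1] acc=20, pass-E 1, pass-S 20
— OS: 3×2; PE[1][1] trace:
  after 0 — PE[1][1] acc=0, pass-E 0, pass-S 0
  after 1 — PE[1][1] acc=0, pass-E 0, pass-S 0
  after 2 — PE[1][1] acc=6, pass-E 2, pass-S 3
  after 3 — PE[1][1] acc=26, pass-E 4, pass-S 5
  after 4 — PE[1][1] acc=54, pass-E 4, pass-S 7
— RS: 3×3; PE[1][1] trace:
  after 0 — PE[1][1] acc=0, pass-E 0, pass-S 0
  after 1 — PE[1][1] acc=0, pass-E 0, pass-S 0
  after 2 — PE[1][1] acc=38, pass-E 38, pass-S 5
  after 3 — PE[1][1] acc=26, pass-E 26, pass-S 5
  after 4 — PE[1][1] acc=0, pass-E 0, pass-S 0

dataflow = WS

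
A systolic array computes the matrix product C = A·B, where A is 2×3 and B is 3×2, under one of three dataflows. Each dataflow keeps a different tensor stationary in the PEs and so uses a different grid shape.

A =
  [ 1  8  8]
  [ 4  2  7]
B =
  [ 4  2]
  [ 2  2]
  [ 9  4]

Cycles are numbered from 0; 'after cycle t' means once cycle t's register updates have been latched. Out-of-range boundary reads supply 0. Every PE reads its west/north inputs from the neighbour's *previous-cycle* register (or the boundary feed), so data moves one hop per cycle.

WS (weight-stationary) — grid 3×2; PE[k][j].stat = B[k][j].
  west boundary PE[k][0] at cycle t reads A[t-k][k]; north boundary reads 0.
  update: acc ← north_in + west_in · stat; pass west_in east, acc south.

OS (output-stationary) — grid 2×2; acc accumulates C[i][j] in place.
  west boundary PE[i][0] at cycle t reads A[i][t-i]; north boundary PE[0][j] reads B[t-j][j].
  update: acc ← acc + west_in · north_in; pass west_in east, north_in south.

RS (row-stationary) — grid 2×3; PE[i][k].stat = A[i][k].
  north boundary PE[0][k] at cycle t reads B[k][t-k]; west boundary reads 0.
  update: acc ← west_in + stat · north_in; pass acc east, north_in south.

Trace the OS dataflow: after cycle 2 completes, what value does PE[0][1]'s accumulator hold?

PE[0][1].acc = 18

OS on a 2×2 grid — tracing PE[0][1] and its feeders:
  cycle 0: PE[0][0] → acc 4, east 1, south 4
  cycle 0: PE[0][1] → acc 0, east 0, south 0
  cycle 1: PE[0][0] → acc 20, east 8, south 2
  cycle 1: PE[0][1] → acc 2, east 1, south 2
  cycle 2: PE[0][0] → acc 92, east 8, south 9
  cycle 2: PE[0][1] → acc 18, east 8, south 2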